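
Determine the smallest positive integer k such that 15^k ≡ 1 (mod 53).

13

The order of 15 must divide φ(53) = 53 − 1 = 52 = 2^2 · 13.
Divisors of 52: 1, 2, 4, 13, 26, 52.
Test each divisor d:
15^1 ≡ 15
15^2 ≡ 13
15^4 ≡ 10
15^13 ≡ 1
The smallest such exponent is 13, so the order of 15 is 13.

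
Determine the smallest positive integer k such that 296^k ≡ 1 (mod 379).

126

ord(296) | φ(379) = 379 − 1 = 378 = 2 · 3^3 · 7.
Divisors of 378: 1, 2, 3, 6, 7, 9, 14, 18, 21, 27, 42, 54, 63, 126, 189, 378.
Compute 296^d (mod 379) for the divisors d until we hit 1:
296^1 ≡ 296 (mod 379)
296^2 ≡ 67 (mod 379)
296^3 ≡ 124 (mod 379)
296^6 ≡ 216 (mod 379)
296^7 ≡ 264 (mod 379)
296^9 ≡ 254 (mod 379)
296^14 ≡ 339 (mod 379)
296^18 ≡ 86 (mod 379)
296^21 ≡ 52 (mod 379)
296^27 ≡ 241 (mod 379)
296^42 ≡ 51 (mod 379)
296^54 ≡ 94 (mod 379)
296^63 ≡ 378 (mod 379)
296^126 ≡ 1 (mod 379) ✓
Therefore the multiplicative order of 296 modulo 379 is 126.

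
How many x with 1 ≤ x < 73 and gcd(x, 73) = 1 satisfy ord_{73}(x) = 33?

φ(73) = 73 − 1 = 72 = 2^3 · 3^2.
(Z/73Z)^× is cyclic (|G| = 72); a cyclic group of order m has exactly φ(d) elements of each order d | m, and none otherwise.
33 does not divide 72, so no element of (Z/73Z)^× has order 33.

0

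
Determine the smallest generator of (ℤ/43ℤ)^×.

3

φ(43) = 43 − 1 = 42 = 2 · 3 · 7.
g is a primitive root iff g^(42/q) ≢ 1 (mod 43) for each prime q ∈ {2, 3, 7}.
g = 2: 2^21 ≡ 42; 2^14 ≡ 1 — hits 1, so not a primitive root.
g = 3: 3^21 ≡ 42; 3^14 ≡ 36; 3^6 ≡ 41 — none is 1, so 3 is a primitive root.
The smallest primitive root modulo 43 is 3.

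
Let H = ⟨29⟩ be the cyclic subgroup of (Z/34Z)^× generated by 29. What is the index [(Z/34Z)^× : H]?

The order of 29 must divide φ(34) = φ(2)·φ(17) = 1·16 = 16 = 2^4.
Divisors of 16: 1, 2, 4, 8, 16.
Check 29^d mod 34 for each divisor in increasing order:
29^1 ≡ 29 (mod 34)
29^2 ≡ 25 (mod 34)
29^4 ≡ 13 (mod 34)
29^8 ≡ 33 (mod 34)
29^16 ≡ 1 (mod 34) ✓
Thus |⟨29⟩| = ord(29) = 16.
[(Z/34Z)^× : ⟨29⟩] = 16/16 = 1.

1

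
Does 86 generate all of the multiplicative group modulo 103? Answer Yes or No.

φ(103) = 103 − 1 = 102 = 2 · 3 · 17.
Test 86^(102/q) mod 103 for each prime factor q of 102:
86^51 ≡ 102 (mod 103)  [q = 2: ≢ 1 ✓]
86^34 ≡ 56 (mod 103)  [q = 3: ≢ 1 ✓]
86^6 ≡ 34 (mod 103)  [q = 17: ≢ 1 ✓]
None equal 1, so ord_103(86) = 102: 86 is a primitive root.

Yes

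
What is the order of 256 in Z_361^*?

171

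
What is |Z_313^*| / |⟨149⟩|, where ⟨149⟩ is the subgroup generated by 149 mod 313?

1

By Lagrange's theorem, ord_313(149) divides φ(313) = 313 − 1 = 312 = 2^3 · 3 · 13.
Divisors of 312: 1, 2, 3, 4, 6, 8, 12, 13, 24, 26, 39, 52, 78, 104, 156, 312.
Check 149^d mod 313 for each divisor in increasing order:
149^1 ≡ 149
149^2 ≡ 291
149^3 ≡ 165
149^4 ≡ 171
149^6 ≡ 307
149^8 ≡ 132
149^12 ≡ 36
149^13 ≡ 43
149^24 ≡ 44
149^26 ≡ 284
149^39 ≡ 5
149^52 ≡ 215
149^78 ≡ 25
149^104 ≡ 214
149^156 ≡ 312
149^312 ≡ 1
The order of 149 is 312, so the subgroup it generates has 312 elements.
[(Z/313Z)^× : ⟨149⟩] = 312/312 = 1.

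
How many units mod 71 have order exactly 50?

0

φ(71) = 71 − 1 = 70 = 2 · 5 · 7.
Since (Z/71Z)^× is cyclic of order 70, the number of elements of order d is φ(d) when d | 70 and 0 otherwise.
Since 50 ∤ 70, the count is 0.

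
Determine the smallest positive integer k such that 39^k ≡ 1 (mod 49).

21

ord(39) | φ(49) = φ(7^2) = 7·(7−1) = 42 = 2 · 3 · 7.
Divisors of 42: 1, 2, 3, 6, 7, 14, 21, 42.
Compute 39^d (mod 49) for the divisors d until we hit 1:
39^1 ≡ 39 (mod 49)
39^2 ≡ 2 (mod 49)
39^3 ≡ 29 (mod 49)
39^6 ≡ 8 (mod 49)
39^7 ≡ 18 (mod 49)
39^14 ≡ 30 (mod 49)
39^21 ≡ 1 (mod 49) ✓
Hence ord(39) = 21.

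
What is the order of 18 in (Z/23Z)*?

11

By Lagrange's theorem, ord_23(18) divides φ(23) = 23 − 1 = 22 = 2 · 11.
Divisors of 22: 1, 2, 11, 22.
Check 18^d mod 23 for each divisor in increasing order:
18^1 ≡ 18
18^2 ≡ 2
18^11 ≡ 1
So ord_23(18) = 11.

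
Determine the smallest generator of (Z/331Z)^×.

3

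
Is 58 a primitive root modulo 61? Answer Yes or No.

No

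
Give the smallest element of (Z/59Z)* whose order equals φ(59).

φ(59) = 59 − 1 = 58 = 2 · 29.
Test candidates g = 2, 3, … against the prime factors q ∈ {2, 29} of φ(59): g is a generator iff g^(58/q) ≢ 1 for every such q.
g = 2: 2^29 ≡ 58; 2^2 ≡ 4 — none is 1, so 2 is a primitive root.
Hence the least primitive root of 59 is 2.

2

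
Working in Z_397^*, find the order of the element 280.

132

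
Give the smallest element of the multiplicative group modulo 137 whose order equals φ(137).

φ(137) = 137 − 1 = 136 = 2^3 · 17.
Test candidates g = 2, 3, … against the prime factors q ∈ {2, 17} of φ(137): g is a generator iff g^(136/q) ≢ 1 for every such q.
g = 2: 2^68 ≡ 1 — hits 1, so not a primitive root.
g = 3: 3^68 ≡ 136; 3^8 ≡ 122 — none is 1, so 3 is a primitive root.
Hence the least primitive root of 137 is 3.

3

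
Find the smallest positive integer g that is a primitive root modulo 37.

2

φ(37) = 37 − 1 = 36 = 2^2 · 3^2.
Test candidates g = 2, 3, … against the prime factors q ∈ {2, 3} of φ(37): g is a generator iff g^(36/q) ≢ 1 for every such q.
g = 2: 2^18 ≡ 36; 2^12 ≡ 26 — none is 1, so 2 is a primitive root.
The smallest primitive root modulo 37 is 2.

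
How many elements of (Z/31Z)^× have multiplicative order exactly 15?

φ(31) = 31 − 1 = 30 = 2 · 3 · 5.
(Z/31Z)^× is cyclic (|G| = 30); a cyclic group of order m has exactly φ(d) elements of each order d | m, and none otherwise.
15 = 3 · 5 divides 30, and φ(15) = 8.

8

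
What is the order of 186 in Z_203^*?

12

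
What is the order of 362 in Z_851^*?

The order of 362 must divide φ(851) = φ(23·37) = (23−1)·(37−1) = 22·36 = 792 = 2^3 · 3^2 · 11.
Divisors of 792: 1, 2, 3, 4, 6, 8, 9, 11, 12, 18, 22, 24, 33, 36, 44, 66, 72, 88, 99, 132, 198, 264, 396, 792.
Compute 362^d (mod 851) for the divisors d until we hit 1:
362^1 ≡ 362
362^2 ≡ 841
362^3 ≡ 635
362^4 ≡ 100
362^6 ≡ 702
362^8 ≡ 639
362^9 ≡ 697
362^11 ≡ 689
362^12 ≡ 75
362^18 ≡ 739
362^22 ≡ 714
362^24 ≡ 519
362^33 ≡ 68
362^36 ≡ 630
362^44 ≡ 47
362^66 ≡ 369
362^72 ≡ 334
362^88 ≡ 507
362^99 ≡ 413
362^132 ≡ 1
The smallest such exponent is 132, so the order of 362 is 132.

132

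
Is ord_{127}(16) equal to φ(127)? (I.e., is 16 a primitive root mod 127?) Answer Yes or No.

No

φ(127) = 127 − 1 = 126 = 2 · 3^2 · 7.
It suffices to check that the order of 16 is not a proper divisor of 126: compute 16^(126/q) for q ∈ {2, 3, 7}.
16^63 ≡ 1 (mod 127)  [q = 2: ≡ 1 ✗]
16^42 ≡ 1 (mod 127)  [q = 3: ≡ 1 ✗]
16^18 ≡ 4 (mod 127)  [q = 7: ≢ 1 ✓]
Since 16^63 ≡ 1, the order of 16 divides 63 < 126, so 16 is not a primitive root.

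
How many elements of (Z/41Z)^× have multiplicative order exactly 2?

1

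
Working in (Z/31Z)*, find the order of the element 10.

15

Since 10 ∈ (Z/31Z)^×, its order divides φ(31) = 31 − 1 = 30 = 2 · 3 · 5.
Divisors of 30: 1, 2, 3, 5, 6, 10, 15, 30.
Evaluate successive powers at the divisors of 30:
10^1 ≡ 10 (mod 31)
10^2 ≡ 7 (mod 31)
10^3 ≡ 8 (mod 31)
10^5 ≡ 25 (mod 31)
10^6 ≡ 2 (mod 31)
10^10 ≡ 5 (mod 31)
10^15 ≡ 1 (mod 31) ✓
The smallest such exponent is 15, so the order of 10 is 15.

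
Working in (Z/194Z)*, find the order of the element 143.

32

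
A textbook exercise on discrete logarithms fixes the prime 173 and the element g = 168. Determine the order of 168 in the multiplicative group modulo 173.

172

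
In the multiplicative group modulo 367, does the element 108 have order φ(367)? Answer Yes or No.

Yes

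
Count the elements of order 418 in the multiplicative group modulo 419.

180

φ(419) = 419 − 1 = 418 = 2 · 11 · 19.
Since (Z/419Z)^× is cyclic of order 418, the number of elements of order d is φ(d) when d | 418 and 0 otherwise.
418 = 2 · 11 · 19 divides 418, and φ(418) = 180.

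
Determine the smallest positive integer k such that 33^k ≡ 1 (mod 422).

By Lagrange's theorem, ord_422(33) divides φ(422) = φ(2)·φ(211) = 1·210 = 210 = 2 · 3 · 5 · 7.
Divisors of 210: 1, 2, 3, 5, 6, 7, 10, 14, 15, 21, 30, 35, 42, 70, 105, 210.
Check 33^d mod 422 for each divisor in increasing order:
33^1 ≡ 33 (mod 422)
33^2 ≡ 245 (mod 422)
33^3 ≡ 67 (mod 422)
33^5 ≡ 379 (mod 422)
33^6 ≡ 269 (mod 422)
33^7 ≡ 15 (mod 422)
33^10 ≡ 161 (mod 422)
33^14 ≡ 225 (mod 422)
33^15 ≡ 251 (mod 422)
33^21 ≡ 421 (mod 422)
33^30 ≡ 123 (mod 422)
33^35 ≡ 197 (mod 422)
33^42 ≡ 1 (mod 422) ✓
The smallest such exponent is 42, so the order of 33 is 42.

42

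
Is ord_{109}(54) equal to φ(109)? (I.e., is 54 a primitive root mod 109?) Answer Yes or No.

No

φ(109) = 109 − 1 = 108 = 2^2 · 3^3.
An element g generates (Z/109Z)^× iff g^(108/q) ≢ 1 (mod 109) for each prime q ∈ {2, 3}.
54^54 ≡ 108 (mod 109)  [q = 2: ≢ 1 ✓]
54^36 ≡ 1 (mod 109)  [q = 3: ≡ 1 ✗]
54^36 ≡ 1 shows ord(54) | 36, strictly less than φ(109); not a primitive root.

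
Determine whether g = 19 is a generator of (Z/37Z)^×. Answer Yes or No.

φ(37) = 37 − 1 = 36 = 2^2 · 3^2.
It suffices to check that the order of 19 is not a proper divisor of 36: compute 19^(36/q) for q ∈ {2, 3}.
19^18 ≡ 36 (mod 37)  [q = 2: ≢ 1 ✓]
19^12 ≡ 10 (mod 37)  [q = 3: ≢ 1 ✓]
None equal 1, so ord_37(19) = 36: 19 is a primitive root.

Yes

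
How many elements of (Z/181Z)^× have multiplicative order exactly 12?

φ(181) = 181 − 1 = 180 = 2^2 · 3^2 · 5.
In a cyclic group of order 180, there are φ(d) elements of order d for each divisor d of 180, and zero for non-divisors.
12 = 2^2 · 3 divides 180, and φ(12) = 4.

4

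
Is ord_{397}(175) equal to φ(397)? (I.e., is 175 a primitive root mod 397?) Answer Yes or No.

φ(397) = 397 − 1 = 396 = 2^2 · 3^2 · 11.
Test 175^(396/q) mod 397 for each prime factor q of 396:
175^198 ≡ 396 (mod 397)  [q = 2: ≢ 1 ✓]
175^132 ≡ 362 (mod 397)  [q = 3: ≢ 1 ✓]
175^36 ≡ 290 (mod 397)  [q = 11: ≢ 1 ✓]
All checks pass, so 175 has order 396 and is a primitive root modulo 397.

Yes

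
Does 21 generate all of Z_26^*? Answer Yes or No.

No

φ(26) = φ(2)·φ(13) = 1·12 = 12 = 2^2 · 3.
It suffices to check that the order of 21 is not a proper divisor of 12: compute 21^(12/q) for q ∈ {2, 3}.
21^6 ≡ 25 (mod 26)  [q = 2: ≢ 1 ✓]
21^4 ≡ 1 (mod 26)  [q = 3: ≡ 1 ✗]
Since 21^4 ≡ 1, the order of 21 divides 4 < 12, so 21 is not a primitive root.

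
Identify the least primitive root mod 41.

6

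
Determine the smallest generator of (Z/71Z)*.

φ(71) = 71 − 1 = 70 = 2 · 5 · 7.
Test candidates g = 2, 3, … against the prime factors q ∈ {2, 5, 7} of φ(71): g is a generator iff g^(70/q) ≢ 1 for every such q.
g = 2: 2^35 ≡ 1 — hits 1, so not a primitive root.
g = 3: 3^35 ≡ 1 — hits 1, so not a primitive root.
g = 4: 4^35 ≡ 1 — hits 1, so not a primitive root.
g = 5: 5^35 ≡ 1 — hits 1, so not a primitive root.
g = 6: 6^35 ≡ 1 — hits 1, so not a primitive root.
g = 7: 7^35 ≡ 70; 7^14 ≡ 54; 7^10 ≡ 45 — none is 1, so 7 is a primitive root.
So 7 is the smallest generator of (Z/71Z)^×.

7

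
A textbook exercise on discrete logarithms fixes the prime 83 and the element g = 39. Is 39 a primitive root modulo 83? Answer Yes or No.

Yes

φ(83) = 83 − 1 = 82 = 2 · 41.
39 is a primitive root mod 83 iff 39^(φ(83)/q) ≢ 1 for every prime q | φ(83), i.e. q ∈ {2, 41}.
39^41 ≡ 82 (mod 83)  [q = 2: ≢ 1 ✓]
39^2 ≡ 27 (mod 83)  [q = 41: ≢ 1 ✓]
None equal 1, so ord_83(39) = 82: 39 is a primitive root.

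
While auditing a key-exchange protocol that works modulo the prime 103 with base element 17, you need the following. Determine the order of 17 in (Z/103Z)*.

51

By Lagrange's theorem, ord_103(17) divides φ(103) = 103 − 1 = 102 = 2 · 3 · 17.
Divisors of 102: 1, 2, 3, 6, 17, 34, 51, 102.
Evaluate successive powers at the divisors of 102:
17^1 ≡ 17 (mod 103)
17^2 ≡ 83 (mod 103)
17^3 ≡ 72 (mod 103)
17^6 ≡ 34 (mod 103)
17^17 ≡ 46 (mod 103)
17^34 ≡ 56 (mod 103)
17^51 ≡ 1 (mod 103) ✓
Hence ord(17) = 51.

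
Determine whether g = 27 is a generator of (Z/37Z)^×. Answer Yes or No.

No

φ(37) = 37 − 1 = 36 = 2^2 · 3^2.
It suffices to check that the order of 27 is not a proper divisor of 36: compute 27^(36/q) for q ∈ {2, 3}.
27^18 ≡ 1 (mod 37)  [q = 2: ≡ 1 ✗]
27^12 ≡ 1 (mod 37)  [q = 3: ≡ 1 ✗]
27^18 ≡ 1 shows ord(27) | 18, strictly less than φ(37); not a primitive root.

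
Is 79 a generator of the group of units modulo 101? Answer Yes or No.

φ(101) = 101 − 1 = 100 = 2^2 · 5^2.
An element g generates (Z/101Z)^× iff g^(100/q) ≢ 1 (mod 101) for each prime q ∈ {2, 5}.
79^50 ≡ 1 (mod 101)  [q = 2: ≡ 1 ✗]
79^20 ≡ 84 (mod 101)  [q = 5: ≢ 1 ✓]
The check at q = 2 fails, so 79 generates a proper subgroup.

No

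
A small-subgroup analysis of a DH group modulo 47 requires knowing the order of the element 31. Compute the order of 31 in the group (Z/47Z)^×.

By Lagrange's theorem, ord_47(31) divides φ(47) = 47 − 1 = 46 = 2 · 23.
Divisors of 46: 1, 2, 23, 46.
Evaluate successive powers at the divisors of 46:
31^1 ≡ 31 (mod 47)
31^2 ≡ 21 (mod 47)
31^23 ≡ 46 (mod 47)
31^46 ≡ 1 (mod 47) ✓
Therefore the multiplicative order of 31 modulo 47 is 46.

46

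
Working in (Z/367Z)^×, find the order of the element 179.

The order of 179 must divide φ(367) = 367 − 1 = 366 = 2 · 3 · 61.
Divisors of 366: 1, 2, 3, 6, 61, 122, 183, 366.
Compute 179^d (mod 367) for the divisors d until we hit 1:
179^1 ≡ 179 (mod 367)
179^2 ≡ 112 (mod 367)
179^3 ≡ 230 (mod 367)
179^6 ≡ 52 (mod 367)
179^61 ≡ 84 (mod 367)
179^122 ≡ 83 (mod 367)
179^183 ≡ 366 (mod 367)
179^366 ≡ 1 (mod 367) ✓
Hence ord(179) = 366.

366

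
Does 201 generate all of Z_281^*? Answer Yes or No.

φ(281) = 281 − 1 = 280 = 2^3 · 5 · 7.
201 is a primitive root mod 281 iff 201^(φ(281)/q) ≢ 1 for every prime q | φ(281), i.e. q ∈ {2, 5, 7}.
201^140 ≡ 1 (mod 281)  [q = 2: ≡ 1 ✗]
201^56 ≡ 90 (mod 281)  [q = 5: ≢ 1 ✓]
201^40 ≡ 249 (mod 281)  [q = 7: ≢ 1 ✓]
201^140 ≡ 1 shows ord(201) | 140, strictly less than φ(281); not a primitive root.

No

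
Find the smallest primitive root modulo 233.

3

φ(233) = 233 − 1 = 232 = 2^3 · 29.
g is a primitive root iff g^(232/q) ≢ 1 (mod 233) for each prime q ∈ {2, 29}.
g = 2: 2^116 ≡ 1 — hits 1, so not a primitive root.
g = 3: 3^116 ≡ 232; 3^8 ≡ 37 — none is 1, so 3 is a primitive root.
Hence the least primitive root of 233 is 3.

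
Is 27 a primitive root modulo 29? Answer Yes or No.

Yes

φ(29) = 29 − 1 = 28 = 2^2 · 7.
An element g generates (Z/29Z)^× iff g^(28/q) ≢ 1 (mod 29) for each prime q ∈ {2, 7}.
27^14 ≡ 28 (mod 29)  [q = 2: ≢ 1 ✓]
27^4 ≡ 16 (mod 29)  [q = 7: ≢ 1 ✓]
Every test exponent gives a nontrivial residue, hence 27 generates the full group.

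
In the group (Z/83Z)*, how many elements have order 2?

1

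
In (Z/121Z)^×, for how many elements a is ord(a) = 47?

0

φ(121) = φ(11^2) = 11·(11−1) = 110 = 2 · 5 · 11.
(Z/121Z)^× is cyclic (|G| = 110); a cyclic group of order m has exactly φ(d) elements of each order d | m, and none otherwise.
Here 110 is not a multiple of 47, so there are no elements of order 47.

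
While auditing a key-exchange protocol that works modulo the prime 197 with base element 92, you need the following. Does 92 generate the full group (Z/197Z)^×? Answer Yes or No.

No

φ(197) = 197 − 1 = 196 = 2^2 · 7^2.
92 is a primitive root mod 197 iff 92^(φ(197)/q) ≢ 1 for every prime q | φ(197), i.e. q ∈ {2, 7}.
92^98 ≡ 1 (mod 197)  [q = 2: ≡ 1 ✗]
92^28 ≡ 191 (mod 197)  [q = 7: ≢ 1 ✓]
Since 92^98 ≡ 1, the order of 92 divides 98 < 196, so 92 is not a primitive root.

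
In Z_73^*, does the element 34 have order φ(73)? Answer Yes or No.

φ(73) = 73 − 1 = 72 = 2^3 · 3^2.
An element g generates (Z/73Z)^× iff g^(72/q) ≢ 1 (mod 73) for each prime q ∈ {2, 3}.
34^36 ≡ 72 (mod 73)  [q = 2: ≢ 1 ✓]
34^24 ≡ 64 (mod 73)  [q = 3: ≢ 1 ✓]
All checks pass, so 34 has order 72 and is a primitive root modulo 73.

Yes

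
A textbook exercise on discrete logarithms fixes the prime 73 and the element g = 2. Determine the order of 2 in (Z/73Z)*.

ord(2) | φ(73) = 73 − 1 = 72 = 2^3 · 3^2.
Divisors of 72: 1, 2, 3, 4, 6, 8, 9, 12, 18, 24, 36, 72.
Test each divisor d:
2^1 ≡ 2
2^2 ≡ 4
2^3 ≡ 8
2^4 ≡ 16
2^6 ≡ 64
2^8 ≡ 37
2^9 ≡ 1
The smallest such exponent is 9, so the order of 2 is 9.

9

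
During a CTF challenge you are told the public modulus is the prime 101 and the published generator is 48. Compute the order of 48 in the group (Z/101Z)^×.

ord(48) | φ(101) = 101 − 1 = 100 = 2^2 · 5^2.
Divisors of 100: 1, 2, 4, 5, 10, 20, 25, 50, 100.
Evaluate successive powers at the divisors of 100:
48^1 ≡ 48
48^2 ≡ 82
48^4 ≡ 58
48^5 ≡ 57
48^10 ≡ 17
48^20 ≡ 87
48^25 ≡ 10
48^50 ≡ 100
48^100 ≡ 1
Hence ord(48) = 100.

100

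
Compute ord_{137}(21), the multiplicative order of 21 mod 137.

136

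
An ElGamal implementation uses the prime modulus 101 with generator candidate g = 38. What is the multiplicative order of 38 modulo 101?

100

ord(38) | φ(101) = 101 − 1 = 100 = 2^2 · 5^2.
Divisors of 100: 1, 2, 4, 5, 10, 20, 25, 50, 100.
Evaluate successive powers at the divisors of 100:
38^1 ≡ 38 (mod 101)
38^2 ≡ 30 (mod 101)
38^4 ≡ 92 (mod 101)
38^5 ≡ 62 (mod 101)
38^10 ≡ 6 (mod 101)
38^20 ≡ 36 (mod 101)
38^25 ≡ 10 (mod 101)
38^50 ≡ 100 (mod 101)
38^100 ≡ 1 (mod 101) ✓
Hence ord(38) = 100.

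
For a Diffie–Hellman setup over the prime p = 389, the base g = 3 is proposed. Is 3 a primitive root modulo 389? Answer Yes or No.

Yes

φ(389) = 389 − 1 = 388 = 2^2 · 97.
3 is a primitive root mod 389 iff 3^(φ(389)/q) ≢ 1 for every prime q | φ(389), i.e. q ∈ {2, 97}.
3^194 ≡ 388 (mod 389)  [q = 2: ≢ 1 ✓]
3^4 ≡ 81 (mod 389)  [q = 97: ≢ 1 ✓]
Every test exponent gives a nontrivial residue, hence 3 generates the full group.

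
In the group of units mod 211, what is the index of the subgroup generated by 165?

1

ord(165) | φ(211) = 211 − 1 = 210 = 2 · 3 · 5 · 7.
Divisors of 210: 1, 2, 3, 5, 6, 7, 10, 14, 15, 21, 30, 35, 42, 70, 105, 210.
Check 165^d mod 211 for each divisor in increasing order:
165^1 ≡ 165 (mod 211)
165^2 ≡ 6 (mod 211)
165^3 ≡ 146 (mod 211)
165^5 ≡ 32 (mod 211)
165^6 ≡ 5 (mod 211)
165^7 ≡ 192 (mod 211)
165^10 ≡ 180 (mod 211)
165^14 ≡ 150 (mod 211)
165^15 ≡ 63 (mod 211)
165^21 ≡ 104 (mod 211)
165^30 ≡ 171 (mod 211)
165^35 ≡ 197 (mod 211)
165^42 ≡ 55 (mod 211)
165^70 ≡ 196 (mod 211)
165^105 ≡ 210 (mod 211)
165^210 ≡ 1 (mod 211) ✓
The order of 165 is 210, so the subgroup it generates has 210 elements.
The index is φ(211) / ord(165) = 210 / 210 = 1.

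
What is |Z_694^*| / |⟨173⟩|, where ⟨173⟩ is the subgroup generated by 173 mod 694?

2

The order of 173 must divide φ(694) = φ(2)·φ(347) = 1·346 = 346 = 2 · 173.
Divisors of 346: 1, 2, 173, 346.
Compute 173^d (mod 694) for the divisors d until we hit 1:
173^1 ≡ 173 (mod 694)
173^2 ≡ 87 (mod 694)
173^173 ≡ 1 (mod 694) ✓
So ord_694(173) = 173, hence |⟨173⟩| = 173.
[(Z/694Z)^× : ⟨173⟩] = 346/173 = 2.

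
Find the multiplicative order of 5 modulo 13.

4

The order of 5 must divide φ(13) = 13 − 1 = 12 = 2^2 · 3.
Divisors of 12: 1, 2, 3, 4, 6, 12.
Test each divisor d:
5^1 ≡ 5
5^2 ≡ 12
5^3 ≡ 8
5^4 ≡ 1
The smallest such exponent is 4, so the order of 5 is 4.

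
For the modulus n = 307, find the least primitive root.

5

φ(307) = 307 − 1 = 306 = 2 · 3^2 · 17.
Test candidates g = 2, 3, … against the prime factors q ∈ {2, 3, 17} of φ(307): g is a generator iff g^(306/q) ≢ 1 for every such q.
g = 2: 2^153 ≡ 306; 2^102 ≡ 1 — hits 1, so not a primitive root.
g = 3: 3^153 ≡ 306; 3^102 ≡ 1 — hits 1, so not a primitive root.
g = 4: 4^153 ≡ 1 — hits 1, so not a primitive root.
g = 5: 5^153 ≡ 306; 5^102 ≡ 289; 5^18 ≡ 81 — none is 1, so 5 is a primitive root.
So 5 is the smallest generator of (Z/307Z)^×.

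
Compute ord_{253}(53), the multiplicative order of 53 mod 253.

By Lagrange's theorem, ord_253(53) divides φ(253) = φ(11·23) = (11−1)·(23−1) = 10·22 = 220 = 2^2 · 5 · 11.
Divisors of 220: 1, 2, 4, 5, 10, 11, 20, 22, 44, 55, 110, 220.
Compute 53^d (mod 253) for the divisors d until we hit 1:
53^1 ≡ 53 (mod 253)
53^2 ≡ 26 (mod 253)
53^4 ≡ 170 (mod 253)
53^5 ≡ 155 (mod 253)
53^10 ≡ 243 (mod 253)
53^11 ≡ 229 (mod 253)
53^20 ≡ 100 (mod 253)
53^22 ≡ 70 (mod 253)
53^44 ≡ 93 (mod 253)
53^55 ≡ 45 (mod 253)
53^110 ≡ 1 (mod 253) ✓
Therefore the multiplicative order of 53 modulo 253 is 110.

110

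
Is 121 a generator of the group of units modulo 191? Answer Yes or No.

φ(191) = 191 − 1 = 190 = 2 · 5 · 19.
It suffices to check that the order of 121 is not a proper divisor of 190: compute 121^(190/q) for q ∈ {2, 5, 19}.
121^95 ≡ 1 (mod 191)  [q = 2: ≡ 1 ✗]
121^38 ≡ 1 (mod 191)  [q = 5: ≡ 1 ✗]
121^10 ≡ 180 (mod 191)  [q = 19: ≢ 1 ✓]
121^95 ≡ 1 shows ord(121) | 95, strictly less than φ(191); not a primitive root.

No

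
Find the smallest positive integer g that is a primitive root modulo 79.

φ(79) = 79 − 1 = 78 = 2 · 3 · 13.
g is a primitive root iff g^(78/q) ≢ 1 (mod 79) for each prime q ∈ {2, 3, 13}.
g = 2: 2^39 ≡ 1 — hits 1, so not a primitive root.
g = 3: 3^39 ≡ 78; 3^26 ≡ 23; 3^6 ≡ 18 — none is 1, so 3 is a primitive root.
Hence the least primitive root of 79 is 3.

3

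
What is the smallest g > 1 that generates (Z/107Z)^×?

2

φ(107) = 107 − 1 = 106 = 2 · 53.
Test candidates g = 2, 3, … against the prime factors q ∈ {2, 53} of φ(107): g is a generator iff g^(106/q) ≢ 1 for every such q.
g = 2: 2^53 ≡ 106; 2^2 ≡ 4 — none is 1, so 2 is a primitive root.
Hence the least primitive root of 107 is 2.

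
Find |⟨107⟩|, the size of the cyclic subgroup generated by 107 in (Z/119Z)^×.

ord(107) | φ(119) = φ(7·17) = (7−1)·(17−1) = 6·16 = 96 = 2^5 · 3.
Divisors of 96: 1, 2, 3, 4, 6, 8, 12, 16, 24, 32, 48, 96.
Compute 107^d (mod 119) for the divisors d until we hit 1:
107^1 ≡ 107
107^2 ≡ 25
107^3 ≡ 57
107^4 ≡ 30
107^6 ≡ 36
107^8 ≡ 67
107^12 ≡ 106
107^16 ≡ 86
107^24 ≡ 50
107^32 ≡ 18
107^48 ≡ 1
Therefore the multiplicative order of 107 modulo 119 is 48.

48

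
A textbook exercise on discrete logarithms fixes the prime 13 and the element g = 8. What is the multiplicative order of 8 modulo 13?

The order of 8 must divide φ(13) = 13 − 1 = 12 = 2^2 · 3.
Divisors of 12: 1, 2, 3, 4, 6, 12.
Compute 8^d (mod 13) for the divisors d until we hit 1:
8^1 ≡ 8 (mod 13)
8^2 ≡ 12 (mod 13)
8^3 ≡ 5 (mod 13)
8^4 ≡ 1 (mod 13) ✓
So ord_13(8) = 4.

4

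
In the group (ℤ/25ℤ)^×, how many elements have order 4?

2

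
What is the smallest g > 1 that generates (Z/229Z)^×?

6

φ(229) = 229 − 1 = 228 = 2^2 · 3 · 19.
Test candidates g = 2, 3, … against the prime factors q ∈ {2, 3, 19} of φ(229): g is a generator iff g^(228/q) ≢ 1 for every such q.
g = 2: 2^114 ≡ 228; 2^76 ≡ 1 — hits 1, so not a primitive root.
g = 3: 3^114 ≡ 1 — hits 1, so not a primitive root.
g = 4: 4^114 ≡ 1 — hits 1, so not a primitive root.
g = 5: 5^114 ≡ 1 — hits 1, so not a primitive root.
g = 6: 6^114 ≡ 228; 6^76 ≡ 134; 6^12 ≡ 165 — none is 1, so 6 is a primitive root.
So 6 is the smallest generator of (Z/229Z)^×.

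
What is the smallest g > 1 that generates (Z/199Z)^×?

3

φ(199) = 199 − 1 = 198 = 2 · 3^2 · 11.
Test candidates g = 2, 3, … against the prime factors q ∈ {2, 3, 11} of φ(199): g is a generator iff g^(198/q) ≢ 1 for every such q.
g = 2: 2^99 ≡ 1 — hits 1, so not a primitive root.
g = 3: 3^99 ≡ 198; 3^66 ≡ 106; 3^18 ≡ 125 — none is 1, so 3 is a primitive root.
Hence the least primitive root of 199 is 3.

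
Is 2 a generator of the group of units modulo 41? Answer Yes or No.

No

φ(41) = 41 − 1 = 40 = 2^3 · 5.
Test 2^(40/q) mod 41 for each prime factor q of 40:
2^20 ≡ 1 (mod 41)  [q = 2: ≡ 1 ✗]
2^8 ≡ 10 (mod 41)  [q = 5: ≢ 1 ✓]
2^20 ≡ 1 shows ord(2) | 20, strictly less than φ(41); not a primitive root.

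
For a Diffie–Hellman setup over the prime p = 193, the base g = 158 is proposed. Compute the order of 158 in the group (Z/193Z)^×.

64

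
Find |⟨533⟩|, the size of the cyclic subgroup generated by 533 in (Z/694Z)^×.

346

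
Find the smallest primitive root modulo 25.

2

φ(25) = φ(5^2) = 5·(5−1) = 20 = 2^2 · 5.
g is a primitive root iff g^(20/q) ≢ 1 (mod 25) for each prime q ∈ {2, 5}.
g = 2: 2^10 ≡ 24; 2^4 ≡ 16 — none is 1, so 2 is a primitive root.
The smallest primitive root modulo 25 is 2.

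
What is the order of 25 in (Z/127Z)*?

21

The order of 25 must divide φ(127) = 127 − 1 = 126 = 2 · 3^2 · 7.
Divisors of 126: 1, 2, 3, 6, 7, 9, 14, 18, 21, 42, 63, 126.
Compute 25^d (mod 127) for the divisors d until we hit 1:
25^1 ≡ 25 (mod 127)
25^2 ≡ 117 (mod 127)
25^3 ≡ 4 (mod 127)
25^6 ≡ 16 (mod 127)
25^7 ≡ 19 (mod 127)
25^9 ≡ 64 (mod 127)
25^14 ≡ 107 (mod 127)
25^18 ≡ 32 (mod 127)
25^21 ≡ 1 (mod 127) ✓
Hence ord(25) = 21.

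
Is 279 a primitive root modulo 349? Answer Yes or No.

φ(349) = 349 − 1 = 348 = 2^2 · 3 · 29.
An element g generates (Z/349Z)^× iff g^(348/q) ≢ 1 (mod 349) for each prime q ∈ {2, 3, 29}.
279^174 ≡ 1 (mod 349)  [q = 2: ≡ 1 ✗]
279^116 ≡ 226 (mod 349)  [q = 3: ≢ 1 ✓]
279^12 ≡ 210 (mod 349)  [q = 29: ≢ 1 ✓]
279^174 ≡ 1 shows ord(279) | 174, strictly less than φ(349); not a primitive root.

No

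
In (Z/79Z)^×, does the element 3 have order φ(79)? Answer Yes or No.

Yes

φ(79) = 79 − 1 = 78 = 2 · 3 · 13.
An element g generates (Z/79Z)^× iff g^(78/q) ≢ 1 (mod 79) for each prime q ∈ {2, 3, 13}.
3^39 ≡ 78 (mod 79)  [q = 2: ≢ 1 ✓]
3^26 ≡ 23 (mod 79)  [q = 3: ≢ 1 ✓]
3^6 ≡ 18 (mod 79)  [q = 13: ≢ 1 ✓]
Every test exponent gives a nontrivial residue, hence 3 generates the full group.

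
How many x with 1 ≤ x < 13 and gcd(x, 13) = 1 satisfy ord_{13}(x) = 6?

2

φ(13) = 13 − 1 = 12 = 2^2 · 3.
(Z/13Z)^× is cyclic (|G| = 12); a cyclic group of order m has exactly φ(d) elements of each order d | m, and none otherwise.
6 = 2 · 3 divides 12, and φ(6) = 2.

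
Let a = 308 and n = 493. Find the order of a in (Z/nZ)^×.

By Lagrange's theorem, ord_493(308) divides φ(493) = φ(17·29) = (17−1)·(29−1) = 16·28 = 448 = 2^6 · 7.
Divisors of 448: 1, 2, 4, 7, 8, 14, 16, 28, 32, 56, 64, 112, 224, 448.
Evaluate successive powers at the divisors of 448:
308^1 ≡ 308
308^2 ≡ 208
308^4 ≡ 373
308^7 ≡ 162
308^8 ≡ 103
308^14 ≡ 115
308^16 ≡ 256
308^28 ≡ 407
308^32 ≡ 460
308^56 ≡ 1
Hence ord(308) = 56.

56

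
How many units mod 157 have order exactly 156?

φ(157) = 157 − 1 = 156 = 2^2 · 3 · 13.
In a cyclic group of order 156, there are φ(d) elements of order d for each divisor d of 156, and zero for non-divisors.
156 = 2^2 · 3 · 13 divides 156, and φ(156) = 48.

48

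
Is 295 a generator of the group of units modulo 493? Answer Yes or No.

493 = 17 · 29 is a product of two distinct odd primes, so (Z/493Z)^× ≅ (Z/17Z)^× × (Z/29Z)^× is not cyclic.
No primitive root modulo 493 exists; in particular 295 is not one.

No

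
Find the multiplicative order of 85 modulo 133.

9

ord(85) | φ(133) = φ(7·19) = (7−1)·(19−1) = 6·18 = 108 = 2^2 · 3^3.
Divisors of 108: 1, 2, 3, 4, 6, 9, 12, 18, 27, 36, 54, 108.
Check 85^d mod 133 for each divisor in increasing order:
85^1 ≡ 85
85^2 ≡ 43
85^3 ≡ 64
85^4 ≡ 120
85^6 ≡ 106
85^9 ≡ 1
The smallest such exponent is 9, so the order of 85 is 9.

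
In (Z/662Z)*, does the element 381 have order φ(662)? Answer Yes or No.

Yes

φ(662) = φ(2)·φ(331) = 1·330 = 330 = 2 · 3 · 5 · 11.
381 is a primitive root mod 662 iff 381^(φ(662)/q) ≢ 1 for every prime q | φ(662), i.e. q ∈ {2, 3, 5, 11}.
381^165 ≡ 661 (mod 662)  [q = 2: ≢ 1 ✓]
381^110 ≡ 31 (mod 662)  [q = 3: ≢ 1 ✓]
381^66 ≡ 323 (mod 662)  [q = 5: ≢ 1 ✓]
381^30 ≡ 293 (mod 662)  [q = 11: ≢ 1 ✓]
None equal 1, so ord_662(381) = 330: 381 is a primitive root.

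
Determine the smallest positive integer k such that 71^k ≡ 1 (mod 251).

250

The order of 71 must divide φ(251) = 251 − 1 = 250 = 2 · 5^3.
Divisors of 250: 1, 2, 5, 10, 25, 50, 125, 250.
Check 71^d mod 251 for each divisor in increasing order:
71^1 ≡ 71
71^2 ≡ 21
71^5 ≡ 187
71^10 ≡ 80
71^25 ≡ 32
71^50 ≡ 20
71^125 ≡ 250
71^250 ≡ 1
Therefore the multiplicative order of 71 modulo 251 is 250.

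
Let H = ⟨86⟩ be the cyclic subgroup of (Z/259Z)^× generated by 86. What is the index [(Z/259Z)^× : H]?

24

Since 86 ∈ (Z/259Z)^×, its order divides φ(259) = φ(7·37) = (7−1)·(37−1) = 6·36 = 216 = 2^3 · 3^3.
Divisors of 216: 1, 2, 3, 4, 6, 8, 9, 12, 18, 24, 27, 36, 54, 72, 108, 216.
Test each divisor d:
86^1 ≡ 86 (mod 259)
86^2 ≡ 144 (mod 259)
86^3 ≡ 211 (mod 259)
86^4 ≡ 16 (mod 259)
86^6 ≡ 232 (mod 259)
86^8 ≡ 256 (mod 259)
86^9 ≡ 1 (mod 259) ✓
Thus |⟨86⟩| = ord(86) = 9.
Index = |(Z/259Z)^×| / |⟨86⟩| = 216 / 9 = 24.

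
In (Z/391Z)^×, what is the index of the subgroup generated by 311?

2

ord(311) | φ(391) = φ(17·23) = (17−1)·(23−1) = 16·22 = 352 = 2^5 · 11.
Divisors of 352: 1, 2, 4, 8, 11, 16, 22, 32, 44, 88, 176, 352.
Evaluate successive powers at the divisors of 352:
311^1 ≡ 311 (mod 391)
311^2 ≡ 144 (mod 391)
311^4 ≡ 13 (mod 391)
311^8 ≡ 169 (mod 391)
311^11 ≡ 300 (mod 391)
311^16 ≡ 18 (mod 391)
311^22 ≡ 70 (mod 391)
311^32 ≡ 324 (mod 391)
311^44 ≡ 208 (mod 391)
311^88 ≡ 254 (mod 391)
311^176 ≡ 1 (mod 391) ✓
Thus |⟨311⟩| = ord(311) = 176.
[(Z/391Z)^× : ⟨311⟩] = 352/176 = 2.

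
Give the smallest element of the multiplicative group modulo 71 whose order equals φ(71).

7

φ(71) = 71 − 1 = 70 = 2 · 5 · 7.
Test candidates g = 2, 3, … against the prime factors q ∈ {2, 5, 7} of φ(71): g is a generator iff g^(70/q) ≢ 1 for every such q.
g = 2: 2^35 ≡ 1 — hits 1, so not a primitive root.
g = 3: 3^35 ≡ 1 — hits 1, so not a primitive root.
g = 4: 4^35 ≡ 1 — hits 1, so not a primitive root.
g = 5: 5^35 ≡ 1 — hits 1, so not a primitive root.
g = 6: 6^35 ≡ 1 — hits 1, so not a primitive root.
g = 7: 7^35 ≡ 70; 7^14 ≡ 54; 7^10 ≡ 45 — none is 1, so 7 is a primitive root.
So 7 is the smallest generator of (Z/71Z)^×.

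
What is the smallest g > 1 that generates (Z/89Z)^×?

3

φ(89) = 89 − 1 = 88 = 2^3 · 11.
Test candidates g = 2, 3, … against the prime factors q ∈ {2, 11} of φ(89): g is a generator iff g^(88/q) ≢ 1 for every such q.
g = 2: 2^44 ≡ 1 — hits 1, so not a primitive root.
g = 3: 3^44 ≡ 88; 3^8 ≡ 64 — none is 1, so 3 is a primitive root.
Hence the least primitive root of 89 is 3.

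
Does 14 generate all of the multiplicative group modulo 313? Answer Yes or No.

φ(313) = 313 − 1 = 312 = 2^3 · 3 · 13.
An element g generates (Z/313Z)^× iff g^(312/q) ≢ 1 (mod 313) for each prime q ∈ {2, 3, 13}.
14^156 ≡ 312 (mod 313)  [q = 2: ≢ 1 ✓]
14^104 ≡ 214 (mod 313)  [q = 3: ≢ 1 ✓]
14^24 ≡ 27 (mod 313)  [q = 13: ≢ 1 ✓]
None equal 1, so ord_313(14) = 312: 14 is a primitive root.

Yes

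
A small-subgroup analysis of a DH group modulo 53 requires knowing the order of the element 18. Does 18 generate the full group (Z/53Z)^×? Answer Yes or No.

φ(53) = 53 − 1 = 52 = 2^2 · 13.
It suffices to check that the order of 18 is not a proper divisor of 52: compute 18^(52/q) for q ∈ {2, 13}.
18^26 ≡ 52 (mod 53)  [q = 2: ≢ 1 ✓]
18^4 ≡ 36 (mod 53)  [q = 13: ≢ 1 ✓]
Every test exponent gives a nontrivial residue, hence 18 generates the full group.

Yes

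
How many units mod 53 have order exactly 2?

φ(53) = 53 − 1 = 52 = 2^2 · 13.
Since (Z/53Z)^× is cyclic of order 52, the number of elements of order d is φ(d) when d | 52 and 0 otherwise.
2 | 52, and φ(2) = 2 − 1 = 1.

1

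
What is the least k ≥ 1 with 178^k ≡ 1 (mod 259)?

ord(178) | φ(259) = φ(7·37) = (7−1)·(37−1) = 6·36 = 216 = 2^3 · 3^3.
Divisors of 216: 1, 2, 3, 4, 6, 8, 9, 12, 18, 24, 27, 36, 54, 72, 108, 216.
Test each divisor d:
178^1 ≡ 178 (mod 259)
178^2 ≡ 86 (mod 259)
178^3 ≡ 27 (mod 259)
178^4 ≡ 144 (mod 259)
178^6 ≡ 211 (mod 259)
178^8 ≡ 16 (mod 259)
178^9 ≡ 258 (mod 259)
178^12 ≡ 232 (mod 259)
178^18 ≡ 1 (mod 259) ✓
Hence ord(178) = 18.

18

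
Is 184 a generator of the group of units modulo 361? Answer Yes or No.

φ(361) = φ(19^2) = 19·(19−1) = 342 = 2 · 3^2 · 19.
Test 184^(342/q) mod 361 for each prime factor q of 342:
184^171 ≡ 360 (mod 361)  [q = 2: ≢ 1 ✓]
184^114 ≡ 68 (mod 361)  [q = 3: ≢ 1 ✓]
184^18 ≡ 191 (mod 361)  [q = 19: ≢ 1 ✓]
None equal 1, so ord_361(184) = 342: 184 is a primitive root.

Yes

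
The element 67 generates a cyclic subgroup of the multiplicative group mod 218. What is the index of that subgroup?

1

By Lagrange's theorem, ord_218(67) divides φ(218) = φ(2)·φ(109) = 1·108 = 108 = 2^2 · 3^3.
Divisors of 108: 1, 2, 3, 4, 6, 9, 12, 18, 27, 36, 54, 108.
Evaluate successive powers at the divisors of 108:
67^1 ≡ 67 (mod 218)
67^2 ≡ 129 (mod 218)
67^3 ≡ 141 (mod 218)
67^4 ≡ 73 (mod 218)
67^6 ≡ 43 (mod 218)
67^9 ≡ 177 (mod 218)
67^12 ≡ 105 (mod 218)
67^18 ≡ 155 (mod 218)
67^27 ≡ 185 (mod 218)
67^36 ≡ 45 (mod 218)
67^54 ≡ 217 (mod 218)
67^108 ≡ 1 (mod 218) ✓
The order of 67 is 108, so the subgroup it generates has 108 elements.
[(Z/218Z)^× : ⟨67⟩] = 108/108 = 1.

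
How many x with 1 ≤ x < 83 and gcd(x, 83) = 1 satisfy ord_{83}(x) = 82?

40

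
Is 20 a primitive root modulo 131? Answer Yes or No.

No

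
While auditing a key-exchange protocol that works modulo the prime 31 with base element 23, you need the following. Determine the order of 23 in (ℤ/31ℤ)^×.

Since 23 ∈ (Z/31Z)^×, its order divides φ(31) = 31 − 1 = 30 = 2 · 3 · 5.
Divisors of 30: 1, 2, 3, 5, 6, 10, 15, 30.
Compute 23^d (mod 31) for the divisors d until we hit 1:
23^1 ≡ 23 (mod 31)
23^2 ≡ 2 (mod 31)
23^3 ≡ 15 (mod 31)
23^5 ≡ 30 (mod 31)
23^6 ≡ 8 (mod 31)
23^10 ≡ 1 (mod 31) ✓
So ord_31(23) = 10.

10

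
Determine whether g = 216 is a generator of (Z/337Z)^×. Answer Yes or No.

No

φ(337) = 337 − 1 = 336 = 2^4 · 3 · 7.
Test 216^(336/q) mod 337 for each prime factor q of 336:
216^168 ≡ 1 (mod 337)  [q = 2: ≡ 1 ✗]
216^112 ≡ 1 (mod 337)  [q = 3: ≡ 1 ✗]
216^48 ≡ 52 (mod 337)  [q = 7: ≢ 1 ✓]
Since 216^168 ≡ 1, the order of 216 divides 168 < 336, so 216 is not a primitive root.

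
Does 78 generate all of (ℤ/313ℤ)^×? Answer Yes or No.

No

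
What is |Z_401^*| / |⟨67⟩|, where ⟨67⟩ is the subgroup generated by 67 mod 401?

By Lagrange's theorem, ord_401(67) divides φ(401) = 401 − 1 = 400 = 2^4 · 5^2.
Divisors of 400: 1, 2, 4, 5, 8, 10, 16, 20, 25, 40, 50, 80, 100, 200, 400.
Evaluate successive powers at the divisors of 400:
67^1 ≡ 67
67^2 ≡ 78
67^4 ≡ 69
67^5 ≡ 212
67^8 ≡ 350
67^10 ≡ 32
67^16 ≡ 195
67^20 ≡ 222
67^25 ≡ 147
67^40 ≡ 362
67^50 ≡ 356
67^80 ≡ 318
67^100 ≡ 20
67^200 ≡ 400
67^400 ≡ 1
So ord_401(67) = 400, hence |⟨67⟩| = 400.
Index = |(Z/401Z)^×| / |⟨67⟩| = 400 / 400 = 1.

1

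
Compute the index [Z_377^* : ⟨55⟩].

4

Since 55 ∈ (Z/377Z)^×, its order divides φ(377) = φ(13·29) = (13−1)·(29−1) = 12·28 = 336 = 2^4 · 3 · 7.
Divisors of 336: 1, 2, 3, 4, 6, 7, 8, 12, 14, 16, 21, 24, 28, 42, 48, 56, 84, 112, 168, 336.
Test each divisor d:
55^1 ≡ 55 (mod 377)
55^2 ≡ 9 (mod 377)
55^3 ≡ 118 (mod 377)
55^4 ≡ 81 (mod 377)
55^6 ≡ 352 (mod 377)
55^7 ≡ 133 (mod 377)
55^8 ≡ 152 (mod 377)
55^12 ≡ 248 (mod 377)
55^14 ≡ 347 (mod 377)
55^16 ≡ 107 (mod 377)
55^21 ≡ 157 (mod 377)
55^24 ≡ 53 (mod 377)
55^28 ≡ 146 (mod 377)
55^42 ≡ 144 (mod 377)
55^48 ≡ 170 (mod 377)
55^56 ≡ 204 (mod 377)
55^84 ≡ 1 (mod 377) ✓
Thus |⟨55⟩| = ord(55) = 84.
The index is φ(377) / ord(55) = 336 / 84 = 4.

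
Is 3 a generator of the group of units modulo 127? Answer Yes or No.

Yes

φ(127) = 127 − 1 = 126 = 2 · 3^2 · 7.
An element g generates (Z/127Z)^× iff g^(126/q) ≢ 1 (mod 127) for each prime q ∈ {2, 3, 7}.
3^63 ≡ 126 (mod 127)  [q = 2: ≢ 1 ✓]
3^42 ≡ 107 (mod 127)  [q = 3: ≢ 1 ✓]
3^18 ≡ 4 (mod 127)  [q = 7: ≢ 1 ✓]
Every test exponent gives a nontrivial residue, hence 3 generates the full group.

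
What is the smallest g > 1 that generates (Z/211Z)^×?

2

φ(211) = 211 − 1 = 210 = 2 · 3 · 5 · 7.
Test candidates g = 2, 3, … against the prime factors q ∈ {2, 3, 5, 7} of φ(211): g is a generator iff g^(210/q) ≢ 1 for every such q.
g = 2: 2^105 ≡ 210; 2^70 ≡ 196; 2^42 ≡ 107; 2^30 ≡ 171 — none is 1, so 2 is a primitive root.
So 2 is the smallest generator of (Z/211Z)^×.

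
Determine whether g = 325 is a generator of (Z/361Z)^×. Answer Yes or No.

Yes

φ(361) = φ(19^2) = 19·(19−1) = 342 = 2 · 3^2 · 19.
325 is a primitive root mod 361 iff 325^(φ(361)/q) ≢ 1 for every prime q | φ(361), i.e. q ∈ {2, 3, 19}.
325^171 ≡ 360 (mod 361)  [q = 2: ≢ 1 ✓]
325^114 ≡ 292 (mod 361)  [q = 3: ≢ 1 ✓]
325^18 ≡ 77 (mod 361)  [q = 19: ≢ 1 ✓]
All checks pass, so 325 has order 342 and is a primitive root modulo 361.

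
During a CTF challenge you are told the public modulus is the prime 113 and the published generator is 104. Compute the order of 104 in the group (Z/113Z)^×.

The order of 104 must divide φ(113) = 113 − 1 = 112 = 2^4 · 7.
Divisors of 112: 1, 2, 4, 7, 8, 14, 16, 28, 56, 112.
Test each divisor d:
104^1 ≡ 104
104^2 ≡ 81
104^4 ≡ 7
104^7 ≡ 95
104^8 ≡ 49
104^14 ≡ 98
104^16 ≡ 28
104^28 ≡ 112
104^56 ≡ 1
The smallest such exponent is 56, so the order of 104 is 56.

56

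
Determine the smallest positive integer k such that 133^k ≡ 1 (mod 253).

ord(133) | φ(253) = φ(11·23) = (11−1)·(23−1) = 10·22 = 220 = 2^2 · 5 · 11.
Divisors of 220: 1, 2, 4, 5, 10, 11, 20, 22, 44, 55, 110, 220.
Evaluate successive powers at the divisors of 220:
133^1 ≡ 133 (mod 253)
133^2 ≡ 232 (mod 253)
133^4 ≡ 188 (mod 253)
133^5 ≡ 210 (mod 253)
133^10 ≡ 78 (mod 253)
133^11 ≡ 1 (mod 253) ✓
Hence ord(133) = 11.

11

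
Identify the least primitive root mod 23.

5

φ(23) = 23 − 1 = 22 = 2 · 11.
g is a primitive root iff g^(22/q) ≢ 1 (mod 23) for each prime q ∈ {2, 11}.
g = 2: 2^11 ≡ 1 — hits 1, so not a primitive root.
g = 3: 3^11 ≡ 1 — hits 1, so not a primitive root.
g = 4: 4^11 ≡ 1 — hits 1, so not a primitive root.
g = 5: 5^11 ≡ 22; 5^2 ≡ 2 — none is 1, so 5 is a primitive root.
Hence the least primitive root of 23 is 5.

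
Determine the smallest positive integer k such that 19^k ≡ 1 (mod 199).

18

ord(19) | φ(199) = 199 − 1 = 198 = 2 · 3^2 · 11.
Divisors of 198: 1, 2, 3, 6, 9, 11, 18, 22, 33, 66, 99, 198.
Test each divisor d:
19^1 ≡ 19 (mod 199)
19^2 ≡ 162 (mod 199)
19^3 ≡ 93 (mod 199)
19^6 ≡ 92 (mod 199)
19^9 ≡ 198 (mod 199)
19^11 ≡ 37 (mod 199)
19^18 ≡ 1 (mod 199) ✓
Hence ord(19) = 18.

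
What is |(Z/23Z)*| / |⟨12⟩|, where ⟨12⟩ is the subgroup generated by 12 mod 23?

2

ord(12) | φ(23) = 23 − 1 = 22 = 2 · 11.
Divisors of 22: 1, 2, 11, 22.
Check 12^d mod 23 for each divisor in increasing order:
12^1 ≡ 12 (mod 23)
12^2 ≡ 6 (mod 23)
12^11 ≡ 1 (mod 23) ✓
So ord_23(12) = 11, hence |⟨12⟩| = 11.
The index is φ(23) / ord(12) = 22 / 11 = 2.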